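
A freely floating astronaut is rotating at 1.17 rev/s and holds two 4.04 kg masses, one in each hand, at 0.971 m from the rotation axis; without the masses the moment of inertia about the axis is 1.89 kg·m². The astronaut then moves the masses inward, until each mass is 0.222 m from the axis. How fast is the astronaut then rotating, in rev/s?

With no external torque about the axis, L is conserved: I₁ω₁ = I₂ω₂.
I₁ = 1.89 + 2(4.04)(0.971)² = 9.508 kg·m²; I₂ = 1.89 + 2(4.04)(0.222)² = 2.288 kg·m².
ω₂ = I₁ω₁ / I₂ = (9.508)(1.17 rev/s) / (2.288) = 4.862 rev/s.

ω₂ ≈ 4.86 rev/s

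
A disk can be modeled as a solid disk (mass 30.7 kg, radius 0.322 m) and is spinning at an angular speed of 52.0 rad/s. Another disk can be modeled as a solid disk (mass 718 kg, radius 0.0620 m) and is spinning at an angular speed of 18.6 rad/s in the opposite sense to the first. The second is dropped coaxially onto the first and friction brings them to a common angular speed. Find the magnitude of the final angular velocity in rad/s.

|ω_f| ≈ 19.2 rad/s

The coupling torques are internal; angular momentum about the shared axis is conserved.
Moments of inertia: I_A = ½(30.7)(0.322)² = 1.592 kg·m²; I_B = ½(718)(0.0620)² = 1.380 kg·m².
Taking A's sense as positive: L = (1.592)(52.0) − (1.380)(18.6) = 57.09 kg·m²·rad/s.
Combined I = 1.592 + 1.380 = 2.972 kg·m².
ω_f = L / I = 57.09 / 2.972 = 19.21 rad/s.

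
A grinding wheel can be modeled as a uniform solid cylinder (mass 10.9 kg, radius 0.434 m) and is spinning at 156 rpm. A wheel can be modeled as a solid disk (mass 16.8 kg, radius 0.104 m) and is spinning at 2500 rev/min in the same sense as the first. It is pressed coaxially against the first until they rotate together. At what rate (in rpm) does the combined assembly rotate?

The coupling torques are internal; angular momentum about the shared axis is conserved.
Moments of inertia: I_A = ½(10.9)(0.434)² = 1.027 kg·m²; I_B = ½(16.8)(0.104)² = 0.09085 kg·m².
Taking A's sense as positive: L = (1.027)(156) + (0.09085)(2500) = 387.3 kg·m²·rpm.
Combined I = 1.027 + 0.09085 = 1.117 kg·m².
ω_f = L / I = 387.3 / 1.117 = 346.6 rpm.

|ω_f| ≈ 347 rpm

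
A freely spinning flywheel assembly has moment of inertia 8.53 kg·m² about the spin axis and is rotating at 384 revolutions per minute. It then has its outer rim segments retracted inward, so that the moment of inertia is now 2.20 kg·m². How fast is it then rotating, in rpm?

With no external torque about the axis, L is conserved: I₁ω₁ = I₂ω₂.
ω₂ = I₁ω₁ / I₂ = (8.530)(384 rpm) / (2.200) = 1489 rpm.

ω₂ ≈ 1490 rpm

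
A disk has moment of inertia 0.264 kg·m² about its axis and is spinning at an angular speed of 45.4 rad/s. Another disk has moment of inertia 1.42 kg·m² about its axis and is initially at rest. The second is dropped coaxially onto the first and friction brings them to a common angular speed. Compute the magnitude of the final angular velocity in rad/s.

|ω_f| ≈ 7.12 rad/s

The coupling torques are internal; angular momentum about the shared axis is conserved.
Taking A's sense as positive: L = (0.2640)(45.4) = 11.99 kg·m²·rad/s.
Combined I = 0.2640 + 1.420 = 1.684 kg·m².
ω_f = L / I = 11.99 / 1.684 = 7.117 rad/s.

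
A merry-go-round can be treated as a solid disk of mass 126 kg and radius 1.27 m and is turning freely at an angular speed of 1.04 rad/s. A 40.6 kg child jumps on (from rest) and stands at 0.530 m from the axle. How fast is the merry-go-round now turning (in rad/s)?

ω_f ≈ 0.935 rad/s

The added mass arrives with no angular momentum about the axle, and any external torque about the axle is negligible, so the system's angular momentum is conserved.
I_p = ½(126)(1.27)² = 101.6 kg·m².
Added inertia Σmr² = (40.6)(0.530)² = 11.40 kg·m²; I_f = 101.6 + 11.40 = 113.0 kg·m².
ω_f = I_p ω_i / I_f = (101.6)(1.04) / 113.0 = 0.9351 rad/s.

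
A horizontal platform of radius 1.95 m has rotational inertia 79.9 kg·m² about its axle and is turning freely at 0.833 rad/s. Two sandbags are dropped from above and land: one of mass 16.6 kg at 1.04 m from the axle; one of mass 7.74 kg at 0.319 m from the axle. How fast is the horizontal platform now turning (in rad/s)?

ω_f ≈ 0.675 rad/s

No external torque acts about the axle; L_before = L_after.
Added inertia Σmr² = (16.6)(1.04)² + (7.74)(0.319)² = 18.74 kg·m²; I_f = 79.90 + 18.74 = 98.64 kg·m².
ω_f = I_p ω_i / I_f = (79.90)(0.833) / 98.64 = 0.6747 rad/s.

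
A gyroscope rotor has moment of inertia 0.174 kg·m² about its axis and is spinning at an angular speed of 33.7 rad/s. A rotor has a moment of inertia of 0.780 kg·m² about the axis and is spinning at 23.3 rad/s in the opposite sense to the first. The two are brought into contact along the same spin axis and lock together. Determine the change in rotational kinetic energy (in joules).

ΔKE ≈ -231 J

No external torque acts about the common axis, so total angular momentum is conserved.
Taking A's sense as positive: L = (0.1740)(33.7) − (0.7800)(23.3) = -12.31 kg·m²·rad/s.
Combined I = 0.1740 + 0.7800 = 0.9540 kg·m².
ω_f = L / I = -12.31 / 0.9540 = -12.90 rad/s.
KE_i = ½ΣIω² = 310.5 J; KE_f = ½(0.9540)(12.90)² = 79.42 J.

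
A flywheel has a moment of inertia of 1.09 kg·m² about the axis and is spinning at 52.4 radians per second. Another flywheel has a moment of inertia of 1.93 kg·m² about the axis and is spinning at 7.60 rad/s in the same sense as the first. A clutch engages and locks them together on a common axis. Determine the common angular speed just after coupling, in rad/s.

The coupling torques are internal; angular momentum about the shared axis is conserved.
Taking A's sense as positive: L = (1.090)(52.4) + (1.930)(7.60) = 71.78 kg·m²·rad/s.
Combined I = 1.090 + 1.930 = 3.020 kg·m².
ω_f = L / I = 71.78 / 3.020 = 23.77 rad/s.

|ω_f| ≈ 23.8 rad/s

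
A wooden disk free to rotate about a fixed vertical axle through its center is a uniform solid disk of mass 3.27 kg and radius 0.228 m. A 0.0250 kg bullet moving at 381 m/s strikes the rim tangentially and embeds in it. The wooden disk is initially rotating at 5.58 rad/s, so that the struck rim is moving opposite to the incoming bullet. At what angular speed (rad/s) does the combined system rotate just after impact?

The axle reaction passes through the axle and exerts no torque about it; angular momentum about the axle is conserved through the impact.
I_p = ½(3.27)(0.228)² = 0.08499 kg·m². Taking the sense of the bullet's angular momentum as positive, L_{bullet} = m v R = (0.0250)(381)(0.228) = 2.172 kg·m²/s.
L_i = −I_p ω_p + m v R = −(0.08499)(5.58) + 2.172 = 1.697 kg·m²/s.
After sticking, I_f = I_p + m R² = 0.08499 + (0.0250)(0.228)² = 0.08629 kg·m².
ω_f = L_i / I_f = 1.697 / 0.08629 = 19.67 rad/s.

|ω_f| ≈ 19.7 rad/s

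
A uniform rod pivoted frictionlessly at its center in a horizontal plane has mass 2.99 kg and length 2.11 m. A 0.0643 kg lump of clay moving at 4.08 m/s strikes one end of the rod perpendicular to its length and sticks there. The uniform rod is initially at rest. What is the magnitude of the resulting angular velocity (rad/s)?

|ω_f| ≈ 0.234 rad/s

About the pivot the impulsive forces during the collision are internal, so angular momentum about that axis is conserved.
I_p = (1/12)(2.99)(2.11)² = 1.109 kg·m². Taking the sense of the lump of clay's angular momentum as positive, L_{lump} = m v R = (0.0643)(4.08)(2.11/2) = 0.2768 kg·m²/s.
L_i = 0 + 0.2768 = 0.2768 kg·m²/s.
After sticking, I_f = I_p + m R² = 1.109 + (0.0643)(2.11/2)² = 1.181 kg·m².
ω_f = L_i / I_f = 0.2768 / 1.181 = 0.2344 rad/s.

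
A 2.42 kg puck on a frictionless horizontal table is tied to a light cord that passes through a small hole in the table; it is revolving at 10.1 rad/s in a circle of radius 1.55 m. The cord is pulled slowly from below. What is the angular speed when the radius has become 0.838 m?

ω₂ ≈ 34.6 rad/s

The constraining force is radial, so m r² ω about the center is conserved.
ω₂ = ω₁ (r₁/r₂)² = (10.1)(1.55/0.838)² = 34.55 rad/s.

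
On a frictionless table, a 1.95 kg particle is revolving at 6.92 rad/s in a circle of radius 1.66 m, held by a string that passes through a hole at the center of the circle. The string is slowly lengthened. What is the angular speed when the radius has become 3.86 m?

No torque about the axis ⇒ m r₁² ω₁ = m r₂² ω₂.
ω₂ = ω₁ (r₁/r₂)² = (6.92)(1.66/3.86)² = 1.280 rad/s.

ω₂ ≈ 1.28 rad/s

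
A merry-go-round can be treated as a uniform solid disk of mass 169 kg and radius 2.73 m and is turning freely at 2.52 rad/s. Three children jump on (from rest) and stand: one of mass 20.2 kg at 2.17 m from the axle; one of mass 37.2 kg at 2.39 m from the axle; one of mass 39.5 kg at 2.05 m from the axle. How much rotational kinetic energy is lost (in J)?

No external torque acts about the axle; L_before = L_after.
I_p = ½(169)(2.73)² = 629.8 kg·m².
Added inertia Σmr² = (20.2)(2.17)² + (37.2)(2.39)² + (39.5)(2.05)² = 473.6 kg·m²; I_f = 629.8 + 473.6 = 1103 kg·m².
ω_f = I_p ω_i / I_f = (629.8)(2.52) / 1103 = 1.438 rad/s.
KE_i = ½(629.8)(2.520 rad/s)² = 2000 J; KE_f = ½(1103)(1.438)² = 1141 J.

energy lost ≈ 858 J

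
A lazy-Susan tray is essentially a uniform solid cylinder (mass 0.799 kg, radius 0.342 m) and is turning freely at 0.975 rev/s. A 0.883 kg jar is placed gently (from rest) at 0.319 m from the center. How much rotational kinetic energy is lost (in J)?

No external torque acts about the center; L_before = L_after.
I_p = ½(0.799)(0.342)² = 0.04673 kg·m².
Added inertia Σmr² = (0.883)(0.319)² = 0.08985 kg·m²; I_f = 0.04673 + 0.08985 = 0.1366 kg·m².
ω_f = I_p ω_i / I_f = (0.04673)(0.975) / 0.1366 = 0.3336 rev/s.
KE_i = ½(0.04673)(6.126 rad/s)² = 0.8768 J; KE_f = ½(0.1366)(2.096)² = 0.3000 J.

energy lost ≈ 0.577 J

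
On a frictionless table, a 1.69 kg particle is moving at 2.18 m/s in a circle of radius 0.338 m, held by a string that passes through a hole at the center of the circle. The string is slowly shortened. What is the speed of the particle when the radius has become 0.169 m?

The only horizontal force on the mass is along the cord (radial), so it exerts no torque about the hole and angular momentum m v r is conserved.
v₂ = v₁ r₁ / r₂ = (2.18)(0.338) / (0.169) = 4.360 m/s.

v₂ ≈ 4.36 m/s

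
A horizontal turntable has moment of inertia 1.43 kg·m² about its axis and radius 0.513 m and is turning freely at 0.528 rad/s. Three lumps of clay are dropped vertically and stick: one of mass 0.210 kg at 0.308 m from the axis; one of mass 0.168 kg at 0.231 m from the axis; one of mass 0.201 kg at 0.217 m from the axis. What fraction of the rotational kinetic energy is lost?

The added mass arrives with no angular momentum about the axis, and any external torque about the axis is negligible, so the system's angular momentum is conserved.
Added inertia Σmr² = (0.210)(0.308)² + (0.168)(0.231)² + (0.201)(0.217)² = 0.03835 kg·m²; I_f = 1.430 + 0.03835 = 1.468 kg·m².
ω_f = I_p ω_i / I_f = (1.430)(0.528) / 1.468 = 0.5142 rad/s.
KE_i = ½(1.430)(0.5280 rad/s)² = 0.1993 J; KE_f = ½(1.468)(0.5142)² = 0.1941 J.
Fraction lost = 0.02612.

fraction ≈ 0.0261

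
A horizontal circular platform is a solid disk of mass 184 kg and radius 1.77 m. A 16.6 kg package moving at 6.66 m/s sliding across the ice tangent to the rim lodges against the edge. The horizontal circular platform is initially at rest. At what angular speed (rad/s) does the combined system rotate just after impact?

About the central axle the impulsive forces during the collision are internal, so angular momentum about that axis is conserved.
I_p = ½(184)(1.77)² = 288.2 kg·m². Taking the sense of the package's angular momentum as positive, L_{package} = m v R = (16.6)(6.66)(1.77) = 195.7 kg·m²/s.
L_i = 0 + 195.7 = 195.7 kg·m²/s.
After sticking, I_f = I_p + m R² = 288.2 + (16.6)(1.77)² = 340.2 kg·m².
ω_f = L_i / I_f = 195.7 / 340.2 = 0.5751 rad/s.

|ω_f| ≈ 0.575 rad/s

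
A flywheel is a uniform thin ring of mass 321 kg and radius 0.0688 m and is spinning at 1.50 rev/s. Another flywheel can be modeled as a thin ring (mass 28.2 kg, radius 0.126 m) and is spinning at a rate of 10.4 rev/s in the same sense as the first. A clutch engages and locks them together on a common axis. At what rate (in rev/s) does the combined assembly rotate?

|ω_f| ≈ 3.53 rev/s

The coupling torques are internal; angular momentum about the shared axis is conserved.
Moments of inertia: I_A = (321)(0.0688)² = 1.519 kg·m²; I_B = (28.2)(0.126)² = 0.4477 kg·m².
Taking A's sense as positive: L = (1.519)(1.50) + (0.4477)(10.4) = 6.935 kg·m²·rev/s.
Combined I = 1.519 + 0.4477 = 1.967 kg·m².
ω_f = L / I = 6.935 / 1.967 = 3.526 rev/s.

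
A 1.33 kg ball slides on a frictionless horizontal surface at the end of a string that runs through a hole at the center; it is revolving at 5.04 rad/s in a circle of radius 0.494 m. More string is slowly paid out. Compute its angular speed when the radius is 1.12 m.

The constraining force is radial, so m r² ω about the center is conserved.
ω₂ = ω₁ (r₁/r₂)² = (5.04)(0.494/1.12)² = 0.9805 rad/s.

ω₂ ≈ 0.981 rad/s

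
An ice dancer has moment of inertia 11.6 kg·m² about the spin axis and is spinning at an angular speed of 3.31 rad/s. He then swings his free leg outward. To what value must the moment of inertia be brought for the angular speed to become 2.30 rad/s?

No external torque acts about the spin axis, so angular momentum is conserved.
I₂ = I₁ω₁ / ω₂ = (11.6)(3.31) / (2.30) = 16.69 kg·m².

I₂ ≈ 16.7 kg·m²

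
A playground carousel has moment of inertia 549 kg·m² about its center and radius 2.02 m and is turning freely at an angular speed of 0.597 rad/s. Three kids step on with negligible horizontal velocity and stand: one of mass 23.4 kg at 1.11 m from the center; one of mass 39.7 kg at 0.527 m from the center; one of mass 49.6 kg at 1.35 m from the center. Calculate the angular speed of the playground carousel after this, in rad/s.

ω_f ≈ 0.483 rad/s

No external torque acts about the center; L_before = L_after.
Added inertia Σmr² = (23.4)(1.11)² + (39.7)(0.527)² + (49.6)(1.35)² = 130.3 kg·m²; I_f = 549.0 + 130.3 = 679.3 kg·m².
ω_f = I_p ω_i / I_f = (549.0)(0.597) / 679.3 = 0.4825 rad/s.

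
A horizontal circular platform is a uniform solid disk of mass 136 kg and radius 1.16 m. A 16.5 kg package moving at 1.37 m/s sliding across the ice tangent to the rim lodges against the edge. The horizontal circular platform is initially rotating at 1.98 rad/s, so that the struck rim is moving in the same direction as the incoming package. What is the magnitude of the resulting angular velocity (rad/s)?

About the central axle the impulsive forces during the collision are internal, so angular momentum about that axis is conserved.
I_p = ½(136)(1.16)² = 91.50 kg·m². Taking the sense of the package's angular momentum as positive, L_{package} = m v R = (16.5)(1.37)(1.16) = 26.22 kg·m²/s.
L_i = +I_p ω_p + m v R = +(91.50)(1.98) + 26.22 = 207.4 kg·m²/s.
After sticking, I_f = I_p + m R² = 91.50 + (16.5)(1.16)² = 113.7 kg·m².
ω_f = L_i / I_f = 207.4 / 113.7 = 1.824 rad/s.

|ω_f| ≈ 1.82 rad/s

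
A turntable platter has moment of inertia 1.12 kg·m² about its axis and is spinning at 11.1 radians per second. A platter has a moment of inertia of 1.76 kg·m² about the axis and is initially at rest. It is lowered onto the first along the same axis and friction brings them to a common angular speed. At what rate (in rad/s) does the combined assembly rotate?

|ω_f| ≈ 4.32 rad/s

The coupling torques are internal; angular momentum about the shared axis is conserved.
Taking A's sense as positive: L = (1.120)(11.1) = 12.43 kg·m²·rad/s.
Combined I = 1.120 + 1.760 = 2.880 kg·m².
ω_f = L / I = 12.43 / 2.880 = 4.317 rad/s.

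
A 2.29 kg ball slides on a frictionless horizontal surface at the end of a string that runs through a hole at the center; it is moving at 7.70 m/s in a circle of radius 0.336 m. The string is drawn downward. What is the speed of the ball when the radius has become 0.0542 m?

v₂ ≈ 47.7 m/s

The only horizontal force on the mass is along the cord (radial), so it exerts no torque about the hole and angular momentum m v r is conserved.
v₂ = v₁ r₁ / r₂ = (7.70)(0.336) / (0.0542) = 47.73 m/s.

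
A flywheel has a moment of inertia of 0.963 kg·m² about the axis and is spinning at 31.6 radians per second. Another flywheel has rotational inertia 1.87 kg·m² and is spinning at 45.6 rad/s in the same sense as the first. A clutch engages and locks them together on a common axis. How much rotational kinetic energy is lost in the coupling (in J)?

ΔKE lost ≈ 62.3 J

The coupling torques are internal; angular momentum about the shared axis is conserved.
Taking A's sense as positive: L = (0.9630)(31.6) + (1.870)(45.6) = 115.7 kg·m²·rad/s.
Combined I = 0.9630 + 1.870 = 2.833 kg·m².
ω_f = L / I = 115.7 / 2.833 = 40.84 rad/s.
KE_i = ½ΣIω² = 2425 J; KE_f = ½(2.833)(40.84)² = 2363 J.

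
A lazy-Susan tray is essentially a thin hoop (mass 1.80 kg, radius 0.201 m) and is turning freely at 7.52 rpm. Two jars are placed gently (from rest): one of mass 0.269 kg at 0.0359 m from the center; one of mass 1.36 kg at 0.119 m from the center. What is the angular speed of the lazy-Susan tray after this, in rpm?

No external torque acts about the center; L_before = L_after.
I_p = (1.80)(0.201)² = 0.07272 kg·m².
Added inertia Σmr² = (0.269)(0.0359)² + (1.36)(0.119)² = 0.01961 kg·m²; I_f = 0.07272 + 0.01961 = 0.09233 kg·m².
ω_f = I_p ω_i / I_f = (0.07272)(7.52) / 0.09233 = 5.923 rpm.

ω_f ≈ 5.92 rpm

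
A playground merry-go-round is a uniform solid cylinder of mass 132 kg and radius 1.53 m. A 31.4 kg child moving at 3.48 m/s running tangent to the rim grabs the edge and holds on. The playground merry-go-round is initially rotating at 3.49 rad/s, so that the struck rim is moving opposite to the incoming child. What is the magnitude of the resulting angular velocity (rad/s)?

|ω_f| ≈ 1.63 rad/s

About the axle the impulsive forces during the collision are internal, so angular momentum about that axis is conserved.
I_p = ½(132)(1.53)² = 154.5 kg·m². Taking the sense of the child's angular momentum as positive, L_{child} = m v R = (31.4)(3.48)(1.53) = 167.2 kg·m²/s.
L_i = −I_p ω_p + m v R = −(154.5)(3.49) + 167.2 = -372.0 kg·m²/s.
After sticking, I_f = I_p + m R² = 154.5 + (31.4)(1.53)² = 228.0 kg·m².
ω_f = L_i / I_f = -372.0 / 228.0 = -1.632 rad/s.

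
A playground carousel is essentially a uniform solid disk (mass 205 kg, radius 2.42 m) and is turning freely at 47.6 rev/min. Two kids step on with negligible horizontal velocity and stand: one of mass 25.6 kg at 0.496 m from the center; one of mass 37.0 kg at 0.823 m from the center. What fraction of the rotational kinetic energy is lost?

No external torque acts about the center; L_before = L_after.
I_p = ½(205)(2.42)² = 600.3 kg·m².
Added inertia Σmr² = (25.6)(0.496)² + (37.0)(0.823)² = 31.36 kg·m²; I_f = 600.3 + 31.36 = 631.6 kg·m².
ω_f = I_p ω_i / I_f = (600.3)(47.6) / 631.6 = 45.24 rpm.
KE_i = ½(600.3)(4.985 rad/s)² = 7458 J; KE_f = ½(631.6)(4.737)² = 7087 J.
Fraction lost = 0.04965.

fraction ≈ 0.0496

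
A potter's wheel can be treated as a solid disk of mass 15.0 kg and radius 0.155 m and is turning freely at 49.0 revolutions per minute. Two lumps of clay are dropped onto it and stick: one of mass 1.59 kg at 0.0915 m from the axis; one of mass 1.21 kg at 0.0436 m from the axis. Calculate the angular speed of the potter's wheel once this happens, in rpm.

No external torque acts about the axis; L_before = L_after.
I_p = ½(15.0)(0.155)² = 0.1802 kg·m².
Added inertia Σmr² = (1.59)(0.0915)² + (1.21)(0.0436)² = 0.01561 kg·m²; I_f = 0.1802 + 0.01561 = 0.1958 kg·m².
ω_f = I_p ω_i / I_f = (0.1802)(49.0) / 0.1958 = 45.09 rpm.

ω_f ≈ 45.1 rpm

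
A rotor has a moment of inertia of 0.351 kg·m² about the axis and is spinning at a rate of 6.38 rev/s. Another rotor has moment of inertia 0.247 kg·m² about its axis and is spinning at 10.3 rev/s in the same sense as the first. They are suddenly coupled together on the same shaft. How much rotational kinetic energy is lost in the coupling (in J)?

ΔKE lost ≈ 44.0 J

The coupling torques are internal; angular momentum about the shared axis is conserved.
Taking A's sense as positive: L = (0.3510)(6.38) + (0.2470)(10.3) = 4.783 kg·m²·rev/s.
Combined I = 0.3510 + 0.2470 = 0.5980 kg·m².
ω_f = L / I = 4.783 / 0.5980 = 7.999 rev/s.
KE_i = ½ΣIω² = 799.3 J; KE_f = ½(0.5980)(50.26)² = 755.3 J.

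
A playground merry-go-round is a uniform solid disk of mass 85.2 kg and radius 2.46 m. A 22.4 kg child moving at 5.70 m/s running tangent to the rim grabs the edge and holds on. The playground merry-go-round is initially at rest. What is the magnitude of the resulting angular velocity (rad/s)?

|ω_f| ≈ 0.798 rad/s

About the axle the impulsive forces during the collision are internal, so angular momentum about that axis is conserved.
I_p = ½(85.2)(2.46)² = 257.8 kg·m². Taking the sense of the child's angular momentum as positive, L_{child} = m v R = (22.4)(5.70)(2.46) = 314.1 kg·m²/s.
L_i = 0 + 314.1 = 314.1 kg·m²/s.
After sticking, I_f = I_p + m R² = 257.8 + (22.4)(2.46)² = 393.4 kg·m².
ω_f = L_i / I_f = 314.1 / 393.4 = 0.7985 rad/s.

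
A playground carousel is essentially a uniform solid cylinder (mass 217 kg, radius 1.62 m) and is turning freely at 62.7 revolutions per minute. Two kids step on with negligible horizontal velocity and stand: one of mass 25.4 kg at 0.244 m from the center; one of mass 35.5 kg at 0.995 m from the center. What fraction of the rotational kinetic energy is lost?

fraction ≈ 0.114

The added mass arrives with no angular momentum about the center, and any external torque about the center is negligible, so the system's angular momentum is conserved.
I_p = ½(217)(1.62)² = 284.7 kg·m².
Added inertia Σmr² = (25.4)(0.244)² + (35.5)(0.995)² = 36.66 kg·m²; I_f = 284.7 + 36.66 = 321.4 kg·m².
ω_f = I_p ω_i / I_f = (284.7)(62.7) / 321.4 = 55.55 rpm.
KE_i = ½(284.7)(6.566 rad/s)² = 6138 J; KE_f = ½(321.4)(5.817)² = 5438 J.
Fraction lost = 0.1141.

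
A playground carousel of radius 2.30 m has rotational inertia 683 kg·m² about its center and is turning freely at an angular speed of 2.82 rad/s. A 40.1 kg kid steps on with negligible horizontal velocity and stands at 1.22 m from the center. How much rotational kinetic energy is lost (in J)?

No external torque acts about the center; L_before = L_after.
Added inertia Σmr² = (40.1)(1.22)² = 59.68 kg·m²; I_f = 683.0 + 59.68 = 742.7 kg·m².
ω_f = I_p ω_i / I_f = (683.0)(2.82) / 742.7 = 2.593 rad/s.
KE_i = ½(683.0)(2.820 rad/s)² = 2716 J; KE_f = ½(742.7)(2.593)² = 2497 J.

energy lost ≈ 218 J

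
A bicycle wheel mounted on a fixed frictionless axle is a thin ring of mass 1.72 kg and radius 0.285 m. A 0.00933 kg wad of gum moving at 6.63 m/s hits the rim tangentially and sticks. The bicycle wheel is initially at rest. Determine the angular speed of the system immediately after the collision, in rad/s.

|ω_f| ≈ 0.126 rad/s

About the axle the impulsive forces during the collision are internal, so angular momentum about that axis is conserved.
I_p = (1.72)(0.285)² = 0.1397 kg·m². Taking the sense of the wad of gum's angular momentum as positive, L_{wad} = m v R = (0.00933)(6.63)(0.285) = 0.01763 kg·m²/s.
L_i = 0 + 0.01763 = 0.01763 kg·m²/s.
After sticking, I_f = I_p + m R² = 0.1397 + (0.00933)(0.285)² = 0.1405 kg·m².
ω_f = L_i / I_f = 0.01763 / 0.1405 = 0.1255 rad/s.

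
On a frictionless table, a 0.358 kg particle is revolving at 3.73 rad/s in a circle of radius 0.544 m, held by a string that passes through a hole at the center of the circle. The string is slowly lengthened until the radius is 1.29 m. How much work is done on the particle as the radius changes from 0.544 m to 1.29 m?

The constraining force is radial, so m r² ω about the center is conserved.
ω₂ = ω₁ (r₁/r₂)² = (3.73)(0.544/1.29)² = 0.6633 rad/s.
W = ΔKE = ½m(v₂² − v₁²) = -0.6059 J.

W ≈ -0.606 J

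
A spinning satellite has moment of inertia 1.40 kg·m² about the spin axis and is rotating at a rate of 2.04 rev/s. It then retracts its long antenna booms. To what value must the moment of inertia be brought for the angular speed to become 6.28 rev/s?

I₂ ≈ 0.455 kg·m²

Angular momentum about the spin axis is conserved since the torque about it is zero.
I₂ = I₁ω₁ / ω₂ = (1.40)(2.04) / (6.28) = 0.4548 kg·m².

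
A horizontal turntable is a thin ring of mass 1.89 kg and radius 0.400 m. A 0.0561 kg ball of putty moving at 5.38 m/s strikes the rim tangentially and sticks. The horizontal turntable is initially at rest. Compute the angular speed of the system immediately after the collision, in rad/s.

About the axle the impulsive forces during the collision are internal, so angular momentum about that axis is conserved.
I_p = (1.89)(0.400)² = 0.3024 kg·m². Taking the sense of the ball of putty's angular momentum as positive, L_{ball} = m v R = (0.0561)(5.38)(0.400) = 0.1207 kg·m²/s.
L_i = 0 + 0.1207 = 0.1207 kg·m²/s.
After sticking, I_f = I_p + m R² = 0.3024 + (0.0561)(0.400)² = 0.3114 kg·m².
ω_f = L_i / I_f = 0.1207 / 0.3114 = 0.3877 rad/s.

|ω_f| ≈ 0.388 rad/s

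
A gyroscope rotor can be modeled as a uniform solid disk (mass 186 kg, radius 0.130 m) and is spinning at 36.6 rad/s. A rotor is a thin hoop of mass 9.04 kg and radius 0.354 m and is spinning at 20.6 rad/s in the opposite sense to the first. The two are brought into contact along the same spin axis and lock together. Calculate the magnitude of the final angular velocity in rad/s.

The coupling torques are internal; angular momentum about the shared axis is conserved.
Moments of inertia: I_A = ½(186)(0.130)² = 1.572 kg·m²; I_B = (9.04)(0.354)² = 1.133 kg·m².
Taking A's sense as positive: L = (1.572)(36.6) − (1.133)(20.6) = 34.19 kg·m²·rad/s.
Combined I = 1.572 + 1.133 = 2.705 kg·m².
ω_f = L / I = 34.19 / 2.705 = 12.64 rad/s.

|ω_f| ≈ 12.6 rad/s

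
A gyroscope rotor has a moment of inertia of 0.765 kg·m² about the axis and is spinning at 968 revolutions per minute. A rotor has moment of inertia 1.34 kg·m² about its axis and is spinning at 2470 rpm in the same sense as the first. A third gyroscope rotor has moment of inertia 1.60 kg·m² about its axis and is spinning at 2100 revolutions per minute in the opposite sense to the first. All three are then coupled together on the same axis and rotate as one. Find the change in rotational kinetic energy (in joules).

ΔKE ≈ -86700 J

The coupling torques are internal; angular momentum about the shared axis is conserved.
Taking A's sense as positive: L = (0.7650)(968) + (1.340)(2470) − (1.600)(2100) = 690.3 kg·m²·rpm.
Combined I = 0.7650 + 1.340 + 1.600 = 3.705 kg·m².
ω_f = L / I = 690.3 / 3.705 = 186.3 rpm.
KE_i = ½ΣIω² = 87440 J; KE_f = ½(3.705)(19.51)² = 705.2 J.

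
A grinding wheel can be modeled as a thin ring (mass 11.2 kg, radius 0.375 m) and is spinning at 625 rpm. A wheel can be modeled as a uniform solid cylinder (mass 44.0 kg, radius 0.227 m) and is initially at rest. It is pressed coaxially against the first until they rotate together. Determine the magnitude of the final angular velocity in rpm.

No external torque acts about the common axis, so total angular momentum is conserved.
Moments of inertia: I_A = (11.2)(0.375)² = 1.575 kg·m²; I_B = ½(44.0)(0.227)² = 1.134 kg·m².
Taking A's sense as positive: L = (1.575)(625) = 984.4 kg·m²·rpm.
Combined I = 1.575 + 1.134 = 2.709 kg·m².
ω_f = L / I = 984.4 / 2.709 = 363.4 rpm.

|ω_f| ≈ 363 rpm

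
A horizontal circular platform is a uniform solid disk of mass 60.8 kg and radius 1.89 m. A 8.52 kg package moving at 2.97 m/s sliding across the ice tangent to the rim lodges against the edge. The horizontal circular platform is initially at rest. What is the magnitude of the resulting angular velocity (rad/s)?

The axle reaction passes through the central axle and exerts no torque about it; angular momentum about the central axle is conserved through the impact.
I_p = ½(60.8)(1.89)² = 108.6 kg·m². Taking the sense of the package's angular momentum as positive, L_{package} = m v R = (8.52)(2.97)(1.89) = 47.83 kg·m²/s.
L_i = 0 + 47.83 = 47.83 kg·m²/s.
After sticking, I_f = I_p + m R² = 108.6 + (8.52)(1.89)² = 139.0 kg·m².
ω_f = L_i / I_f = 47.83 / 139.0 = 0.3440 rad/s.

|ω_f| ≈ 0.344 rad/s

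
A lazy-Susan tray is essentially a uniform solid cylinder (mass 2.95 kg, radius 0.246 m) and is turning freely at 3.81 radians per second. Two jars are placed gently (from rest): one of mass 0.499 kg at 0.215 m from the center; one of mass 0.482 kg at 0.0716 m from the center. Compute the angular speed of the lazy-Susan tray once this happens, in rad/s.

ω_f ≈ 2.96 rad/s

No external torque acts about the center; L_before = L_after.
I_p = ½(2.95)(0.246)² = 0.08926 kg·m².
Added inertia Σmr² = (0.499)(0.215)² + (0.482)(0.0716)² = 0.02554 kg·m²; I_f = 0.08926 + 0.02554 = 0.1148 kg·m².
ω_f = I_p ω_i / I_f = (0.08926)(3.81) / 0.1148 = 2.962 rad/s.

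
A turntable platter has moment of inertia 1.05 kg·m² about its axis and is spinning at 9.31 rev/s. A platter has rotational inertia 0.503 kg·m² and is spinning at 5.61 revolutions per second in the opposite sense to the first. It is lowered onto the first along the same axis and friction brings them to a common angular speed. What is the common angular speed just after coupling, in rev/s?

|ω_f| ≈ 4.48 rev/s

The coupling torques are internal; angular momentum about the shared axis is conserved.
Taking A's sense as positive: L = (1.050)(9.31) − (0.5030)(5.61) = 6.954 kg·m²·rev/s.
Combined I = 1.050 + 0.5030 = 1.553 kg·m².
ω_f = L / I = 6.954 / 1.553 = 4.478 rev/s.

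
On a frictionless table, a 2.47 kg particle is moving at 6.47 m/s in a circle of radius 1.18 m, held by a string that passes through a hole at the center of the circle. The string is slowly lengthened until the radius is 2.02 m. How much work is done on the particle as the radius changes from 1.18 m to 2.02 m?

Central (radial) force ⇒ zero torque about the center ⇒ m v r is constant.
v₂ = v₁ r₁ / r₂ = (6.47)(1.18) / (2.02) = 3.780 m/s.
W = ΔKE = ½m(v₂² − v₁²) = -34.06 J.

W ≈ -34.1 J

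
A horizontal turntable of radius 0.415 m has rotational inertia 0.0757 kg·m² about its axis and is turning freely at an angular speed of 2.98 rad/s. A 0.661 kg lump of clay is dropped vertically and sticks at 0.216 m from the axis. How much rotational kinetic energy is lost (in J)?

energy lost ≈ 0.0973 J

The added mass arrives with no angular momentum about the axis, and any external torque about the axis is negligible, so the system's angular momentum is conserved.
Added inertia Σmr² = (0.661)(0.216)² = 0.03084 kg·m²; I_f = 0.07570 + 0.03084 = 0.1065 kg·m².
ω_f = I_p ω_i / I_f = (0.07570)(2.98) / 0.1065 = 2.117 rad/s.
KE_i = ½(0.07570)(2.980 rad/s)² = 0.3361 J; KE_f = ½(0.1065)(2.117)² = 0.2388 J.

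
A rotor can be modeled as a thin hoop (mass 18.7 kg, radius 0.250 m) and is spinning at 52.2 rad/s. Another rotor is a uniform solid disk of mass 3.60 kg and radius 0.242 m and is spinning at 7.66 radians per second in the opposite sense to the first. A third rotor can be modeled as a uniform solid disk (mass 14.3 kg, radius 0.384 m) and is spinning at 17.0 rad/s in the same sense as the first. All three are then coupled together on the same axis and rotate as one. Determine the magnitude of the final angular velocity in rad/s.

No external torque acts about the common axis, so total angular momentum is conserved.
Moments of inertia: I_A = (18.7)(0.250)² = 1.169 kg·m²; I_B = ½(3.60)(0.242)² = 0.1054 kg·m²; I_C = ½(14.3)(0.384)² = 1.054 kg·m².
Taking A's sense as positive: L = (1.169)(52.2) − (0.1054)(7.66) + (1.054)(17.0) = 78.12 kg·m²·rad/s.
Combined I = 1.169 + 0.1054 + 1.054 = 2.328 kg·m².
ω_f = L / I = 78.12 / 2.328 = 33.55 rad/s.

|ω_f| ≈ 33.6 rad/s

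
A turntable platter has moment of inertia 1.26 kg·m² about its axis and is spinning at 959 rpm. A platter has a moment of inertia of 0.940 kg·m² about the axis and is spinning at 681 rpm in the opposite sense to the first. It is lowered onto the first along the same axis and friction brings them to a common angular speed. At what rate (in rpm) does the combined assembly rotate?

No external torque acts about the common axis, so total angular momentum is conserved.
Taking A's sense as positive: L = (1.260)(959) − (0.9400)(681) = 568.2 kg·m²·rpm.
Combined I = 1.260 + 0.9400 = 2.200 kg·m².
ω_f = L / I = 568.2 / 2.200 = 258.3 rpm.

|ω_f| ≈ 258 rpm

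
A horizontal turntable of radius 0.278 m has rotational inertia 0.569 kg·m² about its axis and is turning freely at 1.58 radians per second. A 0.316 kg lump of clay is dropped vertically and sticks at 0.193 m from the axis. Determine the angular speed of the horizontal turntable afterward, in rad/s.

ω_f ≈ 1.55 rad/s

The added mass arrives with no angular momentum about the axis, and any external torque about the axis is negligible, so the system's angular momentum is conserved.
Added inertia Σmr² = (0.316)(0.193)² = 0.01177 kg·m²; I_f = 0.5690 + 0.01177 = 0.5808 kg·m².
ω_f = I_p ω_i / I_f = (0.5690)(1.58) / 0.5808 = 1.548 rad/s.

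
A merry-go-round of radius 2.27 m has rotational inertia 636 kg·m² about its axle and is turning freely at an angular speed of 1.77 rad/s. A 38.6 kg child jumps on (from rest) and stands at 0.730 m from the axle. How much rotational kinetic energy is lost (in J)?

energy lost ≈ 31.2 J

The added mass arrives with no angular momentum about the axle, and any external torque about the axle is negligible, so the system's angular momentum is conserved.
Added inertia Σmr² = (38.6)(0.730)² = 20.57 kg·m²; I_f = 636.0 + 20.57 = 656.6 kg·m².
ω_f = I_p ω_i / I_f = (636.0)(1.77) / 656.6 = 1.715 rad/s.
KE_i = ½(636.0)(1.770 rad/s)² = 996.3 J; KE_f = ½(656.6)(1.715)² = 965.0 J.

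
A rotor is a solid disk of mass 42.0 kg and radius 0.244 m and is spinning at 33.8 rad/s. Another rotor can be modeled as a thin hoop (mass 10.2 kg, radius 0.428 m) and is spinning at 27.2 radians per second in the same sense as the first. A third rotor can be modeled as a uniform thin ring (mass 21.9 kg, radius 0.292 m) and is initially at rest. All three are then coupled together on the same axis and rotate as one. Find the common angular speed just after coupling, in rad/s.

|ω_f| ≈ 18.7 rad/s

The coupling torques are internal; angular momentum about the shared axis is conserved.
Moments of inertia: I_A = ½(42.0)(0.244)² = 1.250 kg·m²; I_B = (10.2)(0.428)² = 1.868 kg·m²; I_C = (21.9)(0.292)² = 1.867 kg·m².
Taking A's sense as positive: L = (1.250)(33.8) + (1.868)(27.2) = 93.08 kg·m²·rad/s.
Combined I = 1.250 + 1.868 + 1.867 = 4.986 kg·m².
ω_f = L / I = 93.08 / 4.986 = 18.67 rad/s.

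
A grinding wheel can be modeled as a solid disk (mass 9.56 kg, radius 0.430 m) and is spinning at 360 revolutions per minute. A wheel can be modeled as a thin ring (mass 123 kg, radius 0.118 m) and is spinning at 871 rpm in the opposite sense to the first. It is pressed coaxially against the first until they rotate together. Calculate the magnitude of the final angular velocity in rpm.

No external torque acts about the common axis, so total angular momentum is conserved.
Moments of inertia: I_A = ½(9.56)(0.430)² = 0.8838 kg·m²; I_B = (123)(0.118)² = 1.713 kg·m².
Taking A's sense as positive: L = (0.8838)(360) − (1.713)(871) = -1174 kg·m²·rpm.
Combined I = 0.8838 + 1.713 = 2.596 kg·m².
ω_f = L / I = -1174 / 2.596 = -452.0 rpm.

|ω_f| ≈ 452 rpm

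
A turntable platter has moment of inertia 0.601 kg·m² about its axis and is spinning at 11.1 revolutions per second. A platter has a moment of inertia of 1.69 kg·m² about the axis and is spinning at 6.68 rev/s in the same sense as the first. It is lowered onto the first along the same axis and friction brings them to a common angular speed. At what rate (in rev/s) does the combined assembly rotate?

|ω_f| ≈ 7.84 rev/s

No external torque acts about the common axis, so total angular momentum is conserved.
Taking A's sense as positive: L = (0.6010)(11.1) + (1.690)(6.68) = 17.96 kg·m²·rev/s.
Combined I = 0.6010 + 1.690 = 2.291 kg·m².
ω_f = L / I = 17.96 / 2.291 = 7.840 rev/s.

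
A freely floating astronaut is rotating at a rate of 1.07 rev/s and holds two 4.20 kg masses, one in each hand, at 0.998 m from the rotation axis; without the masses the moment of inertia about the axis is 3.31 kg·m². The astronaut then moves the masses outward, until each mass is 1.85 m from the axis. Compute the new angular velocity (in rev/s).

No external torque acts about the spin axis, so angular momentum is conserved.
I₁ = 3.31 + 2(4.20)(0.998)² = 11.68 kg·m²; I₂ = 3.31 + 2(4.20)(1.85)² = 32.06 kg·m².
ω₂ = I₁ω₁ / I₂ = (11.68)(1.07 rev/s) / (32.06) = 0.3897 rev/s.

ω₂ ≈ 0.390 rev/s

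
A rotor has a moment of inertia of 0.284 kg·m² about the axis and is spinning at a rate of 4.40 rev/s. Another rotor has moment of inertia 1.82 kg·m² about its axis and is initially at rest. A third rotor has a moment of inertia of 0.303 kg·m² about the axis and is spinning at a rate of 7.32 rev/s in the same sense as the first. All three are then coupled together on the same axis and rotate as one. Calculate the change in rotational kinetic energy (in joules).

No external torque acts about the common axis, so total angular momentum is conserved.
Taking A's sense as positive: L = (0.2840)(4.40) + (0.3030)(7.32) = 3.468 kg·m²·rev/s.
Combined I = 0.2840 + 1.820 + 0.3030 = 2.407 kg·m².
ω_f = L / I = 3.468 / 2.407 = 1.441 rev/s.
KE_i = ½ΣIω² = 429.0 J; KE_f = ½(2.407)(9.052)² = 98.61 J.

ΔKE ≈ -330 J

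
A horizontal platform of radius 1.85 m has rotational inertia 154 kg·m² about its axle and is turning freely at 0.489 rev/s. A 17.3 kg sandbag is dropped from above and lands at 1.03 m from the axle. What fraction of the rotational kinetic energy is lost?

fraction ≈ 0.106

No external torque acts about the axle; L_before = L_after.
Added inertia Σmr² = (17.3)(1.03)² = 18.35 kg·m²; I_f = 154.0 + 18.35 = 172.4 kg·m².
ω_f = I_p ω_i / I_f = (154.0)(0.489) / 172.4 = 0.4369 rev/s.
KE_i = ½(154.0)(3.072 rad/s)² = 726.9 J; KE_f = ½(172.4)(2.745)² = 649.5 J.
Fraction lost = 0.1065.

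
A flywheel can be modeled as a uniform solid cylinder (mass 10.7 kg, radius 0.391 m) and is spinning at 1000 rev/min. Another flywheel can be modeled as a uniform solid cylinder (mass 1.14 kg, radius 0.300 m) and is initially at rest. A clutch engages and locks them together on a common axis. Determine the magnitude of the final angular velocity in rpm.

|ω_f| ≈ 941 rpm

No external torque acts about the common axis, so total angular momentum is conserved.
Moments of inertia: I_A = ½(10.7)(0.391)² = 0.8179 kg·m²; I_B = ½(1.14)(0.300)² = 0.05130 kg·m².
Taking A's sense as positive: L = (0.8179)(1000) = 817.9 kg·m²·rpm.
Combined I = 0.8179 + 0.05130 = 0.8692 kg·m².
ω_f = L / I = 817.9 / 0.8692 = 941.0 rpm.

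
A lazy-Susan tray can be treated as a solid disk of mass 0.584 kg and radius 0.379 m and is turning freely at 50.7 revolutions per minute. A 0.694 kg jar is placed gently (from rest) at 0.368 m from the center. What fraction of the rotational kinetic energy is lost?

The added mass arrives with no angular momentum about the center, and any external torque about the center is negligible, so the system's angular momentum is conserved.
I_p = ½(0.584)(0.379)² = 0.04194 kg·m².
Added inertia Σmr² = (0.694)(0.368)² = 0.09398 kg·m²; I_f = 0.04194 + 0.09398 = 0.1359 kg·m².
ω_f = I_p ω_i / I_f = (0.04194)(50.7) / 0.1359 = 15.64 rpm.
KE_i = ½(0.04194)(5.309 rad/s)² = 0.5912 J; KE_f = ½(0.1359)(1.638)² = 0.1824 J.
Fraction lost = 0.6914.

fraction ≈ 0.691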